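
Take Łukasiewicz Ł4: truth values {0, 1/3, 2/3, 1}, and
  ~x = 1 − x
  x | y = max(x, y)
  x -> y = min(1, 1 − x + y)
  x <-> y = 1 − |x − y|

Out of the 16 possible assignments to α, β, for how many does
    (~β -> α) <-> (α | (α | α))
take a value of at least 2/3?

12

α = 0, β = 0 ↦ 1  ≥
α = 0, β = 1/3 ↦ 2/3  ≥
α = 0, β = 2/3 ↦ 1/3  <
α = 0, β = 1 ↦ 0  <
α = 1/3, β = 0 ↦ 1  ≥
α = 1/3, β = 1/3 ↦ 2/3  ≥
α = 1/3, β = 2/3 ↦ 1/3  <
α = 1/3, β = 1 ↦ 1/3  <
α = 2/3, β = 0 ↦ 1  ≥
α = 2/3, β = 1/3 ↦ 2/3  ≥
α = 2/3, β = 2/3 ↦ 2/3  ≥
α = 2/3, β = 1 ↦ 2/3  ≥
α = 1, β = 0 ↦ 1  ≥
α = 1, β = 1/3 ↦ 1  ≥
α = 1, β = 2/3 ↦ 1  ≥
α = 1, β = 1 ↦ 1  ≥
So 12 of the 16 assignments meet the threshold.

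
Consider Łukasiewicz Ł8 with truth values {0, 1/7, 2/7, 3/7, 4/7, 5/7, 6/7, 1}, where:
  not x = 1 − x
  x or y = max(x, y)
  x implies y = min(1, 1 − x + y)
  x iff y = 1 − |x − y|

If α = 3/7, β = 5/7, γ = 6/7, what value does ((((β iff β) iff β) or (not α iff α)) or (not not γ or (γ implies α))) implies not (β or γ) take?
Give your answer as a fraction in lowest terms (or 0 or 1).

2/7

β iff β = 5/7 iff 5/7 = 1
(β iff β) iff β = 1 iff 5/7 = 5/7
not α = not 3/7 = 4/7
not α iff α = 4/7 iff 3/7 = 6/7
((β iff β) iff β) or (not α iff α) = 5/7 or 6/7 = 6/7
not γ = not 6/7 = 1/7
not not γ = not 1/7 = 6/7
γ implies α = 6/7 implies 3/7 = 4/7
not not γ or (γ implies α) = 6/7 or 4/7 = 6/7
(((β iff β) iff β) or (not α iff α)) or (not not γ or (γ implies α)) = 6/7 or 6/7 = 6/7
β or γ = 5/7 or 6/7 = 6/7
not (β or γ) = not 6/7 = 1/7
((((β iff β) iff β) or (not α iff α)) or (not not γ or (γ implies α))) implies not (β or γ) = 6/7 implies 1/7 = 2/7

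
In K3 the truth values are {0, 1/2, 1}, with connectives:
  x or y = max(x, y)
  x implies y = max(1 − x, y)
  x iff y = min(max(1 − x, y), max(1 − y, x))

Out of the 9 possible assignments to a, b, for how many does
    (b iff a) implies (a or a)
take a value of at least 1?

4

a = 0, b = 0 ↦ 0  <
a = 0, b = 1/2 ↦ 1/2  <
a = 0, b = 1 ↦ 1  ≥
a = 1/2, b = 0 ↦ 1/2  <
a = 1/2, b = 1/2 ↦ 1/2  <
a = 1/2, b = 1 ↦ 1/2  <
a = 1, b = 0 ↦ 1  ≥
a = 1, b = 1/2 ↦ 1  ≥
a = 1, b = 1 ↦ 1  ≥
So 4 of the 9 assignments meet the threshold.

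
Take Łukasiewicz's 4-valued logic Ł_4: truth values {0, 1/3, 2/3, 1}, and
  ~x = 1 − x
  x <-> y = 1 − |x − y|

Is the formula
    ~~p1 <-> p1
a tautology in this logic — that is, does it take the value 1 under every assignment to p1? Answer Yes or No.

Yes

p1 = 0 ↦ 1
p1 = 1/3 ↦ 1
p1 = 2/3 ↦ 1
p1 = 1 ↦ 1
Every assignment gives a value ≥ 1.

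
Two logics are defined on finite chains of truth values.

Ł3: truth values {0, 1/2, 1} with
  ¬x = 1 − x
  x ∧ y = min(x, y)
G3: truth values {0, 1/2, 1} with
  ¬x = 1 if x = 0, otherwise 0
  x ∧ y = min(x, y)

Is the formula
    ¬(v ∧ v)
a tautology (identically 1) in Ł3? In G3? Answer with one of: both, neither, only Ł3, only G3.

In Ł3: at v = 1/2 the value is 1/2 — not a tautology.
In G3: at v = 1/2 the value is 0 — not a tautology.

neither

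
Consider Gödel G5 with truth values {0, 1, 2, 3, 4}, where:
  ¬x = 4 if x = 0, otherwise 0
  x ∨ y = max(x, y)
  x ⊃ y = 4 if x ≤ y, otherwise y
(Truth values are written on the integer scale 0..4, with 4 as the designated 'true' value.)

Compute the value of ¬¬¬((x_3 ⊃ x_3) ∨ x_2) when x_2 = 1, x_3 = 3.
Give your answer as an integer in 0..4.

0

x_3 ⊃ x_3 = 3 ⊃ 3 = 4
(x_3 ⊃ x_3) ∨ x_2 = 4 ∨ 1 = 4
¬((x_3 ⊃ x_3) ∨ x_2) = ¬4 = 0
¬¬((x_3 ⊃ x_3) ∨ x_2) = ¬0 = 4
¬¬¬((x_3 ⊃ x_3) ∨ x_2) = ¬4 = 0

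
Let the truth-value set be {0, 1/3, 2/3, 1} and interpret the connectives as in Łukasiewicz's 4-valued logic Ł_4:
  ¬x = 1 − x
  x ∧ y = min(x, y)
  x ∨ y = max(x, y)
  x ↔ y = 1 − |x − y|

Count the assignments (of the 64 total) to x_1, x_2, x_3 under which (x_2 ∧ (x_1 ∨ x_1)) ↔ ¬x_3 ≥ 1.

value 1: 16 assignments (counts)
value 2/3: 24 assignments
value 1/3: 16 assignments
value 0: 8 assignments
So 16 of the 64 assignments meet the threshold.

16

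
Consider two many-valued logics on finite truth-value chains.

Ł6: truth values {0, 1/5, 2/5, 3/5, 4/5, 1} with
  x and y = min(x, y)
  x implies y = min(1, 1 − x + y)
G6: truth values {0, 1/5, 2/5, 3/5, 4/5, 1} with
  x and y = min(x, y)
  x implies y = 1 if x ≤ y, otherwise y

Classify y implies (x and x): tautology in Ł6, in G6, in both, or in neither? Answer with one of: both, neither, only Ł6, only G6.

In Ł6: at x = 0, y = 1/5 the value is 4/5 — not a tautology.
In G6: at x = 0, y = 1/5 the value is 0 — not a tautology.

neither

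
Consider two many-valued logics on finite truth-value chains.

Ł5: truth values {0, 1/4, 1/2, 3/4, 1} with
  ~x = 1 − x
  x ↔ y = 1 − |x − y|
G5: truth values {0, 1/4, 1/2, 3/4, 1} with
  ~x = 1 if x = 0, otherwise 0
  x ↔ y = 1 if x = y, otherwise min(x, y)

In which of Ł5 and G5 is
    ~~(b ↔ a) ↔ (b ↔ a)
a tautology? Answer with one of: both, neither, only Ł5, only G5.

only Ł5

In Ł5: every assignment gives 1 — tautology.
In G5: at a = 1/4, b = 1/2 the value is 1/4 — not a tautology.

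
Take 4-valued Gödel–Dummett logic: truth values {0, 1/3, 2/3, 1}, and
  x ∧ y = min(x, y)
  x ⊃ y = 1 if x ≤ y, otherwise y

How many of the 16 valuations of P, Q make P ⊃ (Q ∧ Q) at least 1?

P = 0, Q = 0 ↦ 1  ≥
P = 0, Q = 1/3 ↦ 1  ≥
P = 0, Q = 2/3 ↦ 1  ≥
P = 0, Q = 1 ↦ 1  ≥
P = 1/3, Q = 0 ↦ 0  <
P = 1/3, Q = 1/3 ↦ 1  ≥
P = 1/3, Q = 2/3 ↦ 1  ≥
P = 1/3, Q = 1 ↦ 1  ≥
P = 2/3, Q = 0 ↦ 0  <
P = 2/3, Q = 1/3 ↦ 1/3  <
P = 2/3, Q = 2/3 ↦ 1  ≥
P = 2/3, Q = 1 ↦ 1  ≥
P = 1, Q = 0 ↦ 0  <
P = 1, Q = 1/3 ↦ 1/3  <
P = 1, Q = 2/3 ↦ 2/3  <
P = 1, Q = 1 ↦ 1  ≥
So 10 of the 16 assignments meet the threshold.

10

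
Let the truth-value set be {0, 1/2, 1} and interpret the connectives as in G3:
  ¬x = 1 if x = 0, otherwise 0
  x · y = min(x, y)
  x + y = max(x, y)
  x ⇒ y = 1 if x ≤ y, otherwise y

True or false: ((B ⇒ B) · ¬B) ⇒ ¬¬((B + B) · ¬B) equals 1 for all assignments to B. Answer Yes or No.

No

Counterexample: take B = 0.
B ⇒ B = 0 ⇒ 0 = 1
¬B = ¬0 = 1
(B ⇒ B) · ¬B = 1 · 1 = 1
B + B = 0 + 0 = 0
¬B = ¬0 = 1
(B + B) · ¬B = 0 · 1 = 0
¬((B + B) · ¬B) = ¬0 = 1
¬¬((B + B) · ¬B) = ¬1 = 0
((B ⇒ B) · ¬B) ⇒ ¬¬((B + B) · ¬B) = 1 ⇒ 0 = 0
This gives 0 ≠ 1.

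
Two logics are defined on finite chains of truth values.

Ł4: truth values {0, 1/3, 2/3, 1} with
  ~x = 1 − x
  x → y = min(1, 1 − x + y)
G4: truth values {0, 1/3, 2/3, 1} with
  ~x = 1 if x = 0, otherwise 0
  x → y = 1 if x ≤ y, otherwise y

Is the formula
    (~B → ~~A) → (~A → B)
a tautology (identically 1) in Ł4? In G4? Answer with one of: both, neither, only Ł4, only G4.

only Ł4

In Ł4: every assignment gives 1 — tautology.
In G4: at A = 0, B = 1/3 the value is 1/3 — not a tautology.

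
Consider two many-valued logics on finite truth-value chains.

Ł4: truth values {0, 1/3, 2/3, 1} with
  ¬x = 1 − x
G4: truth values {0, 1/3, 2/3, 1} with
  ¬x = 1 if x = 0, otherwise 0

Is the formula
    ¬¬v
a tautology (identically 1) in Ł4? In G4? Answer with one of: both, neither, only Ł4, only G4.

In Ł4: at v = 0 the value is 0 — not a tautology.
In G4: at v = 0 the value is 0 — not a tautology.

neither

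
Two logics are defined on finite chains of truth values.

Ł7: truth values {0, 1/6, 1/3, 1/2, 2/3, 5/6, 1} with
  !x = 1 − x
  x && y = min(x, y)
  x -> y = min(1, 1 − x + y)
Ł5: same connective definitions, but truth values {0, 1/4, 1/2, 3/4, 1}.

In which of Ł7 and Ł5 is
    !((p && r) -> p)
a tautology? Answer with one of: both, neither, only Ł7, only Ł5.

neither

In Ł7: at p = 0, r = 0 the value is 0 — not a tautology.
In Ł5: at p = 0, r = 0 the value is 0 — not a tautology.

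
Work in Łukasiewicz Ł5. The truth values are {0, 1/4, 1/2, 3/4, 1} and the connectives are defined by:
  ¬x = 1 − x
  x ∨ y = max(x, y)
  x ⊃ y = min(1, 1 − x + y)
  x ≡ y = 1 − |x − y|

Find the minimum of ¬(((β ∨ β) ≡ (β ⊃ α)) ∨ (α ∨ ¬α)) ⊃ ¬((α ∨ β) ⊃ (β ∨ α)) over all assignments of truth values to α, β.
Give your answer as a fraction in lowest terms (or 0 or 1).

1/2

Take α = 1/2, β = 0:
β ∨ β = 0 ∨ 0 = 0
β ⊃ α = 0 ⊃ 1/2 = 1
(β ∨ β) ≡ (β ⊃ α) = 0 ≡ 1 = 0
¬α = ¬1/2 = 1/2
α ∨ ¬α = 1/2 ∨ 1/2 = 1/2
((β ∨ β) ≡ (β ⊃ α)) ∨ (α ∨ ¬α) = 0 ∨ 1/2 = 1/2
¬(((β ∨ β) ≡ (β ⊃ α)) ∨ (α ∨ ¬α)) = ¬1/2 = 1/2
α ∨ β = 1/2 ∨ 0 = 1/2
β ∨ α = 0 ∨ 1/2 = 1/2
(α ∨ β) ⊃ (β ∨ α) = 1/2 ⊃ 1/2 = 1
¬((α ∨ β) ⊃ (β ∨ α)) = ¬1 = 0
¬(((β ∨ β) ≡ (β ⊃ α)) ∨ (α ∨ ¬α)) ⊃ ¬((α ∨ β) ⊃ (β ∨ α)) = 1/2 ⊃ 0 = 1/2
No assignment yields a value below 1/2, so this is the minimum.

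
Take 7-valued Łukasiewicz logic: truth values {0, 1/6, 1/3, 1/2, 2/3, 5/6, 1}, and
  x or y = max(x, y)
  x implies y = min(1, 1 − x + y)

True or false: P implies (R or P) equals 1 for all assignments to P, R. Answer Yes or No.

Yes

At P = 0, R = 1/3, for instance:
R or P = 1/3 or 0 = 1/3
P implies (R or P) = 0 implies 1/3 = 1
and checking the remaining 48 assignments likewise gives ≥ 1 in every case.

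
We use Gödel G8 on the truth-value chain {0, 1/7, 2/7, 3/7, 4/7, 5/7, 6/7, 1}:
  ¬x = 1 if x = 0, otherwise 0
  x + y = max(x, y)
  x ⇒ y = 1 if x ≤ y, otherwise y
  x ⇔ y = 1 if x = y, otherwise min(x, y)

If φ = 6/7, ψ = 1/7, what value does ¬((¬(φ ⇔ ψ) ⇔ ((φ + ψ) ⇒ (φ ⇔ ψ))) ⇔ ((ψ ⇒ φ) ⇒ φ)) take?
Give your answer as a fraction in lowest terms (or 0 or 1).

φ ⇔ ψ = 6/7 ⇔ 1/7 = 1/7
¬(φ ⇔ ψ) = ¬1/7 = 0
φ + ψ = 6/7 + 1/7 = 6/7
φ ⇔ ψ = 6/7 ⇔ 1/7 = 1/7
(φ + ψ) ⇒ (φ ⇔ ψ) = 6/7 ⇒ 1/7 = 1/7
¬(φ ⇔ ψ) ⇔ ((φ + ψ) ⇒ (φ ⇔ ψ)) = 0 ⇔ 1/7 = 0
ψ ⇒ φ = 1/7 ⇒ 6/7 = 1
(ψ ⇒ φ) ⇒ φ = 1 ⇒ 6/7 = 6/7
(¬(φ ⇔ ψ) ⇔ ((φ + ψ) ⇒ (φ ⇔ ψ))) ⇔ ((ψ ⇒ φ) ⇒ φ) = 0 ⇔ 6/7 = 0
¬((¬(φ ⇔ ψ) ⇔ ((φ + ψ) ⇒ (φ ⇔ ψ))) ⇔ ((ψ ⇒ φ) ⇒ φ)) = ¬0 = 1

1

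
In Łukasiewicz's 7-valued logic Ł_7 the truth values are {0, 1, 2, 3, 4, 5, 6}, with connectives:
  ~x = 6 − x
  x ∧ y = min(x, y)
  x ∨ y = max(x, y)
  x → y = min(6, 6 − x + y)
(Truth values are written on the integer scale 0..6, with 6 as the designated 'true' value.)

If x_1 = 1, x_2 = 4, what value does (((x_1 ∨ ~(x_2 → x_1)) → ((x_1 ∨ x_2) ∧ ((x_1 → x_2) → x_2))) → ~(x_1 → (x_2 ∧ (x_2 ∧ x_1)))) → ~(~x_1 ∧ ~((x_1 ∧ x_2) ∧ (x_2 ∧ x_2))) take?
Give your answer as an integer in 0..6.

x_2 → x_1 = 4 → 1 = 3
~(x_2 → x_1) = ~3 = 3
x_1 ∨ ~(x_2 → x_1) = 1 ∨ 3 = 3
x_1 ∨ x_2 = 1 ∨ 4 = 4
x_1 → x_2 = 1 → 4 = 6
(x_1 → x_2) → x_2 = 6 → 4 = 4
(x_1 ∨ x_2) ∧ ((x_1 → x_2) → x_2) = 4 ∧ 4 = 4
(x_1 ∨ ~(x_2 → x_1)) → ((x_1 ∨ x_2) ∧ ((x_1 → x_2) → x_2)) = 3 → 4 = 6
x_2 ∧ x_1 = 4 ∧ 1 = 1
x_2 ∧ (x_2 ∧ x_1) = 4 ∧ 1 = 1
x_1 → (x_2 ∧ (x_2 ∧ x_1)) = 1 → 1 = 6
~(x_1 → (x_2 ∧ (x_2 ∧ x_1))) = ~6 = 0
((x_1 ∨ ~(x_2 → x_1)) → ((x_1 ∨ x_2) ∧ ((x_1 → x_2) → x_2))) → ~(x_1 → (x_2 ∧ (x_2 ∧ x_1))) = 6 → 0 = 0
~x_1 = ~1 = 5
x_1 ∧ x_2 = 1 ∧ 4 = 1
x_2 ∧ x_2 = 4 ∧ 4 = 4
(x_1 ∧ x_2) ∧ (x_2 ∧ x_2) = 1 ∧ 4 = 1
~((x_1 ∧ x_2) ∧ (x_2 ∧ x_2)) = ~1 = 5
~x_1 ∧ ~((x_1 ∧ x_2) ∧ (x_2 ∧ x_2)) = 5 ∧ 5 = 5
~(~x_1 ∧ ~((x_1 ∧ x_2) ∧ (x_2 ∧ x_2))) = ~5 = 1
(((x_1 ∨ ~(x_2 → x_1)) → ((x_1 ∨ x_2) ∧ ((x_1 → x_2) → x_2))) → ~(x_1 → (x_2 ∧ (x_2 ∧ x_1)))) → ~(~x_1 ∧ ~((x_1 ∧ x_2) ∧ (x_2 ∧ x_2))) = 0 → 1 = 6

6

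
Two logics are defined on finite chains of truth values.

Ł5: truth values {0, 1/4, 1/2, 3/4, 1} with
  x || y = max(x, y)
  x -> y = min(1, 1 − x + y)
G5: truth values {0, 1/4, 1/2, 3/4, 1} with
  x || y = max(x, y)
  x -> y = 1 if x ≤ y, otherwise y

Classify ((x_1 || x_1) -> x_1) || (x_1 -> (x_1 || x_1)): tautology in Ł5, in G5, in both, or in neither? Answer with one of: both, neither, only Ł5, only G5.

both

In Ł5: every assignment gives 1 — tautology.
In G5: every assignment gives 1 — tautology.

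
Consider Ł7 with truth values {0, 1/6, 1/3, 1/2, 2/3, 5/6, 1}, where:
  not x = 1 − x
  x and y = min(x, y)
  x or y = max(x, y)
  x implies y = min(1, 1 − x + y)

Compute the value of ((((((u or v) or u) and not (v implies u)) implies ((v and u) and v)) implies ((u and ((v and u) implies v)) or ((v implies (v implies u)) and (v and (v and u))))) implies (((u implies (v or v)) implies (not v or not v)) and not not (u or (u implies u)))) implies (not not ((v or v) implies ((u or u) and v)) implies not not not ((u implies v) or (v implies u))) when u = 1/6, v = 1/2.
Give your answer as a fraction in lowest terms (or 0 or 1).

1/3

u or v = 1/6 or 1/2 = 1/2
(u or v) or u = 1/2 or 1/6 = 1/2
v implies u = 1/2 implies 1/6 = 2/3
not (v implies u) = not 2/3 = 1/3
((u or v) or u) and not (v implies u) = 1/2 and 1/3 = 1/3
v and u = 1/2 and 1/6 = 1/6
(v and u) and v = 1/6 and 1/2 = 1/6
(((u or v) or u) and not (v implies u)) implies ((v and u) and v) = 1/3 implies 1/6 = 5/6
v and u = 1/2 and 1/6 = 1/6
(v and u) implies v = 1/6 implies 1/2 = 1
u and ((v and u) implies v) = 1/6 and 1 = 1/6
v implies u = 1/2 implies 1/6 = 2/3
v implies (v implies u) = 1/2 implies 2/3 = 1
v and u = 1/2 and 1/6 = 1/6
v and (v and u) = 1/2 and 1/6 = 1/6
(v implies (v implies u)) and (v and (v and u)) = 1 and 1/6 = 1/6
(u and ((v and u) implies v)) or ((v implies (v implies u)) and (v and (v and u))) = 1/6 or 1/6 = 1/6
((((u or v) or u) and not (v implies u)) implies ((v and u) and v)) implies ((u and ((v and u) implies v)) or ((v implies (v implies u)) and (v and (v and u)))) = 5/6 implies 1/6 = 1/3
v or v = 1/2 or 1/2 = 1/2
u implies (v or v) = 1/6 implies 1/2 = 1
not v = not 1/2 = 1/2
not v = not 1/2 = 1/2
not v or not v = 1/2 or 1/2 = 1/2
(u implies (v or v)) implies (not v or not v) = 1 implies 1/2 = 1/2
u implies u = 1/6 implies 1/6 = 1
u or (u implies u) = 1/6 or 1 = 1
not (u or (u implies u)) = not 1 = 0
not not (u or (u implies u)) = not 0 = 1
((u implies (v or v)) implies (not v or not v)) and not not (u or (u implies u)) = 1/2 and 1 = 1/2
(((((u or v) or u) and not (v implies u)) implies ((v and u) and v)) implies ((u and ((v and u) implies v)) or ((v implies (v implies u)) and (v and (v and u))))) implies (((u implies (v or v)) implies (not v or not v)) and not not (u or (u implies u))) = 1/3 implies 1/2 = 1
v or v = 1/2 or 1/2 = 1/2
u or u = 1/6 or 1/6 = 1/6
(u or u) and v = 1/6 and 1/2 = 1/6
(v or v) implies ((u or u) and v) = 1/2 implies 1/6 = 2/3
not ((v or v) implies ((u or u) and v)) = not 2/3 = 1/3
not not ((v or v) implies ((u or u) and v)) = not 1/3 = 2/3
u implies v = 1/6 implies 1/2 = 1
v implies u = 1/2 implies 1/6 = 2/3
(u implies v) or (v implies u) = 1 or 2/3 = 1
not ((u implies v) or (v implies u)) = not 1 = 0
not not ((u implies v) or (v implies u)) = not 0 = 1
not not not ((u implies v) or (v implies u)) = not 1 = 0
not not ((v or v) implies ((u or u) and v)) implies not not not ((u implies v) or (v implies u)) = 2/3 implies 0 = 1/3
((((((u or v) or u) and not (v implies u)) implies ((v and u) and v)) implies ((u and ((v and u) implies v)) or ((v implies (v implies u)) and (v and (v and u))))) implies (((u implies (v or v)) implies (not v or not v)) and not not (u or (u implies u)))) implies (not not ((v or v) implies ((u or u) and v)) implies not not not ((u implies v) or (v implies u))) = 1 implies 1/3 = 1/3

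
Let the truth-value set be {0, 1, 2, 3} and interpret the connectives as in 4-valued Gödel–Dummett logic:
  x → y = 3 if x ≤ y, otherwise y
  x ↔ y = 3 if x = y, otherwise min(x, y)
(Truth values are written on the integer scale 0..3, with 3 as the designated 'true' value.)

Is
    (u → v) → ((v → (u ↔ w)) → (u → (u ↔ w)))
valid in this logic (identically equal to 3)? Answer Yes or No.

At u = 0, v = 1, w = 0, for instance:
u → v = 0 → 1 = 3
u ↔ w = 0 ↔ 0 = 3
v → (u ↔ w) = 1 → 3 = 3
u → (u ↔ w) = 0 → 3 = 3
(v → (u ↔ w)) → (u → (u ↔ w)) = 3 → 3 = 3
(u → v) → ((v → (u ↔ w)) → (u → (u ↔ w))) = 3 → 3 = 3
and checking the remaining 63 assignments likewise gives ≥ 3 in every case.

Yes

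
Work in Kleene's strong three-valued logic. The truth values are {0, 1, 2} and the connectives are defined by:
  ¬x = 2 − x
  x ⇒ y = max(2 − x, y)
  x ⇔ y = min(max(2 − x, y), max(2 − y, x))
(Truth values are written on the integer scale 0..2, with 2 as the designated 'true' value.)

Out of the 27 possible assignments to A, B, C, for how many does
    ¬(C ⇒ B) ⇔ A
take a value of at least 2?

value 2: 6 assignments (counts)
value 1: 15 assignments
value 0: 6 assignments
So 6 of the 27 assignments meet the threshold.

6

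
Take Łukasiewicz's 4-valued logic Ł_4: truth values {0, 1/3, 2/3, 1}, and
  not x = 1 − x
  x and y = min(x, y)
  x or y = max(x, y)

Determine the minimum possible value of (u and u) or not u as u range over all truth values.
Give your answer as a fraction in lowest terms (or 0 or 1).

Take u = 1/3:
u and u = 1/3 and 1/3 = 1/3
not u = not 1/3 = 2/3
(u and u) or not u = 1/3 or 2/3 = 2/3
No assignment yields a value below 2/3, so this is the minimum.

2/3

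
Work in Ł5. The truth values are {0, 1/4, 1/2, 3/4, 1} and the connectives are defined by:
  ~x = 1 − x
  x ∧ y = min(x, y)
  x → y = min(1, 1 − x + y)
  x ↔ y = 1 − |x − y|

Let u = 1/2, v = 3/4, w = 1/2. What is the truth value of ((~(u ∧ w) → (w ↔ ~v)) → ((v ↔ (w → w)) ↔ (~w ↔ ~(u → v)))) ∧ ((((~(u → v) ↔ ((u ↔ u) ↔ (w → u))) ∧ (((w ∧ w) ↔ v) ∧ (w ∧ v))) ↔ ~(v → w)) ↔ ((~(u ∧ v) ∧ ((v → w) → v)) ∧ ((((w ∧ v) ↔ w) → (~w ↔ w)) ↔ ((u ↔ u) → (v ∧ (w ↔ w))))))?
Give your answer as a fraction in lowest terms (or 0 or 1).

u ∧ w = 1/2 ∧ 1/2 = 1/2
~(u ∧ w) = ~1/2 = 1/2
~v = ~3/4 = 1/4
w ↔ ~v = 1/2 ↔ 1/4 = 3/4
~(u ∧ w) → (w ↔ ~v) = 1/2 → 3/4 = 1
w → w = 1/2 → 1/2 = 1
v ↔ (w → w) = 3/4 ↔ 1 = 3/4
~w = ~1/2 = 1/2
u → v = 1/2 → 3/4 = 1
~(u → v) = ~1 = 0
~w ↔ ~(u → v) = 1/2 ↔ 0 = 1/2
(v ↔ (w → w)) ↔ (~w ↔ ~(u → v)) = 3/4 ↔ 1/2 = 3/4
(~(u ∧ w) → (w ↔ ~v)) → ((v ↔ (w → w)) ↔ (~w ↔ ~(u → v))) = 1 → 3/4 = 3/4
u → v = 1/2 → 3/4 = 1
~(u → v) = ~1 = 0
u ↔ u = 1/2 ↔ 1/2 = 1
w → u = 1/2 → 1/2 = 1
(u ↔ u) ↔ (w → u) = 1 ↔ 1 = 1
~(u → v) ↔ ((u ↔ u) ↔ (w → u)) = 0 ↔ 1 = 0
w ∧ w = 1/2 ∧ 1/2 = 1/2
(w ∧ w) ↔ v = 1/2 ↔ 3/4 = 3/4
w ∧ v = 1/2 ∧ 3/4 = 1/2
((w ∧ w) ↔ v) ∧ (w ∧ v) = 3/4 ∧ 1/2 = 1/2
(~(u → v) ↔ ((u ↔ u) ↔ (w → u))) ∧ (((w ∧ w) ↔ v) ∧ (w ∧ v)) = 0 ∧ 1/2 = 0
v → w = 3/4 → 1/2 = 3/4
~(v → w) = ~3/4 = 1/4
((~(u → v) ↔ ((u ↔ u) ↔ (w → u))) ∧ (((w ∧ w) ↔ v) ∧ (w ∧ v))) ↔ ~(v → w) = 0 ↔ 1/4 = 3/4
u ∧ v = 1/2 ∧ 3/4 = 1/2
~(u ∧ v) = ~1/2 = 1/2
v → w = 3/4 → 1/2 = 3/4
(v → w) → v = 3/4 → 3/4 = 1
~(u ∧ v) ∧ ((v → w) → v) = 1/2 ∧ 1 = 1/2
w ∧ v = 1/2 ∧ 3/4 = 1/2
(w ∧ v) ↔ w = 1/2 ↔ 1/2 = 1
~w = ~1/2 = 1/2
~w ↔ w = 1/2 ↔ 1/2 = 1
((w ∧ v) ↔ w) → (~w ↔ w) = 1 → 1 = 1
u ↔ u = 1/2 ↔ 1/2 = 1
w ↔ w = 1/2 ↔ 1/2 = 1
v ∧ (w ↔ w) = 3/4 ∧ 1 = 3/4
(u ↔ u) → (v ∧ (w ↔ w)) = 1 → 3/4 = 3/4
(((w ∧ v) ↔ w) → (~w ↔ w)) ↔ ((u ↔ u) → (v ∧ (w ↔ w))) = 1 ↔ 3/4 = 3/4
(~(u ∧ v) ∧ ((v → w) → v)) ∧ ((((w ∧ v) ↔ w) → (~w ↔ w)) ↔ ((u ↔ u) → (v ∧ (w ↔ w)))) = 1/2 ∧ 3/4 = 1/2
(((~(u → v) ↔ ((u ↔ u) ↔ (w → u))) ∧ (((w ∧ w) ↔ v) ∧ (w ∧ v))) ↔ ~(v → w)) ↔ ((~(u ∧ v) ∧ ((v → w) → v)) ∧ ((((w ∧ v) ↔ w) → (~w ↔ w)) ↔ ((u ↔ u) → (v ∧ (w ↔ w))))) = 3/4 ↔ 1/2 = 3/4
((~(u ∧ w) → (w ↔ ~v)) → ((v ↔ (w → w)) ↔ (~w ↔ ~(u → v)))) ∧ ((((~(u → v) ↔ ((u ↔ u) ↔ (w → u))) ∧ (((w ∧ w) ↔ v) ∧ (w ∧ v))) ↔ ~(v → w)) ↔ ((~(u ∧ v) ∧ ((v → w) → v)) ∧ ((((w ∧ v) ↔ w) → (~w ↔ w)) ↔ ((u ↔ u) → (v ∧ (w ↔ w)))))) = 3/4 ∧ 3/4 = 3/4

3/4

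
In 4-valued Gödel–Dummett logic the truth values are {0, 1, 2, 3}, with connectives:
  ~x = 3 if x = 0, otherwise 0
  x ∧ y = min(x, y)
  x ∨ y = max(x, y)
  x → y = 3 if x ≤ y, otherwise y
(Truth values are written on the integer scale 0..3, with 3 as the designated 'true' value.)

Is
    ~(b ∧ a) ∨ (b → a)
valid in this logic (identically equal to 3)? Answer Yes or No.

Counterexample: take a = 1, b = 2.
b ∧ a = 2 ∧ 1 = 1
~(b ∧ a) = ~1 = 0
b → a = 2 → 1 = 1
~(b ∧ a) ∨ (b → a) = 0 ∨ 1 = 1
This gives 1 ≠ 3.

No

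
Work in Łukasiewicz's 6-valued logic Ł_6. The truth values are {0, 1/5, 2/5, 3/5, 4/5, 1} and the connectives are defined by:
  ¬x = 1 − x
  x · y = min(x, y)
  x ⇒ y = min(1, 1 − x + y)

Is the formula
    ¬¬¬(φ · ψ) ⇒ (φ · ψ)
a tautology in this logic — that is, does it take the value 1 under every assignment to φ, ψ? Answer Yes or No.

Counterexample: take φ = 0, ψ = 0.
φ · ψ = 0 · 0 = 0
¬(φ · ψ) = ¬0 = 1
¬¬(φ · ψ) = ¬1 = 0
¬¬¬(φ · ψ) = ¬0 = 1
φ · ψ = 0 · 0 = 0
¬¬¬(φ · ψ) ⇒ (φ · ψ) = 1 ⇒ 0 = 0
This gives 0 ≠ 1.

No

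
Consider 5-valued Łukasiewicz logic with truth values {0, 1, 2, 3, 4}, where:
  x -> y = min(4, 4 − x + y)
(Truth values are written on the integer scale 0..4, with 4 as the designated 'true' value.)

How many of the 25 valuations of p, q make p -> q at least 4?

15

value 4: 15 assignments (counts)
value 3: 4 assignments
value 2: 3 assignments
value 1: 2 assignments
value 0: 1 assignment
So 15 of the 25 assignments meet the threshold.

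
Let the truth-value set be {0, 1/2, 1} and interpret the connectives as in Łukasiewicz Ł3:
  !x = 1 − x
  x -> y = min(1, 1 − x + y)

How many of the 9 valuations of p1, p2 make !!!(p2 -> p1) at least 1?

p1 = 0, p2 = 0 ↦ 0  <
p1 = 0, p2 = 1/2 ↦ 1/2  <
p1 = 0, p2 = 1 ↦ 1  ≥
p1 = 1/2, p2 = 0 ↦ 0  <
p1 = 1/2, p2 = 1/2 ↦ 0  <
p1 = 1/2, p2 = 1 ↦ 1/2  <
p1 = 1, p2 = 0 ↦ 0  <
p1 = 1, p2 = 1/2 ↦ 0  <
p1 = 1, p2 = 1 ↦ 0  <
So 1 of the 9 assignments meets the threshold.

1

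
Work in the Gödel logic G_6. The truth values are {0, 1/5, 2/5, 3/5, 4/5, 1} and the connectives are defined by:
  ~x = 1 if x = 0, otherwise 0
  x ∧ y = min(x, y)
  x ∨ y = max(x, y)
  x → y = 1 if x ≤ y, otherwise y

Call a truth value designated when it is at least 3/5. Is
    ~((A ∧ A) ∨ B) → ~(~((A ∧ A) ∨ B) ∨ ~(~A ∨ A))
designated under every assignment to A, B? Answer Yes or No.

No

Counterexample: take A = 0, B = 0.
A ∧ A = 0 ∧ 0 = 0
(A ∧ A) ∨ B = 0 ∨ 0 = 0
~((A ∧ A) ∨ B) = ~0 = 1
~A = ~0 = 1
~A ∨ A = 1 ∨ 0 = 1
~(~A ∨ A) = ~1 = 0
~((A ∧ A) ∨ B) ∨ ~(~A ∨ A) = 1 ∨ 0 = 1
~(~((A ∧ A) ∨ B) ∨ ~(~A ∨ A)) = ~1 = 0
~((A ∧ A) ∨ B) → ~(~((A ∧ A) ∨ B) ∨ ~(~A ∨ A)) = 1 → 0 = 0
This gives 0, which is below 3/5.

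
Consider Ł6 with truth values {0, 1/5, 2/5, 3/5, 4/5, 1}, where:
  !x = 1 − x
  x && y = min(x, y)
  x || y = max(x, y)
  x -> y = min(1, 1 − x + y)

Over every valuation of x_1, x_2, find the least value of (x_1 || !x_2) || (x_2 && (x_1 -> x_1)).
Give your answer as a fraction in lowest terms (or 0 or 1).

3/5

Take x_1 = 0, x_2 = 2/5:
!x_2 = !2/5 = 3/5
x_1 || !x_2 = 0 || 3/5 = 3/5
x_1 -> x_1 = 0 -> 0 = 1
x_2 && (x_1 -> x_1) = 2/5 && 1 = 2/5
(x_1 || !x_2) || (x_2 && (x_1 -> x_1)) = 3/5 || 2/5 = 3/5
No assignment yields a value below 3/5, so this is the minimum.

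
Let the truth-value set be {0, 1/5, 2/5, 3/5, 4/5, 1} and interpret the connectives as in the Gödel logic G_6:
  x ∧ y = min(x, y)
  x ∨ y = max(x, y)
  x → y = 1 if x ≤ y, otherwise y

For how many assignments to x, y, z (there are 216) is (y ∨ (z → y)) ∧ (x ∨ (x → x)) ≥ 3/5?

144

value 1: 126 assignments (counts)
value 4/5: 6 assignments (counts)
value 3/5: 12 assignments (counts)
value 2/5: 18 assignments
value 1/5: 24 assignments
value 0: 30 assignments
So 144 of the 216 assignments meet the threshold.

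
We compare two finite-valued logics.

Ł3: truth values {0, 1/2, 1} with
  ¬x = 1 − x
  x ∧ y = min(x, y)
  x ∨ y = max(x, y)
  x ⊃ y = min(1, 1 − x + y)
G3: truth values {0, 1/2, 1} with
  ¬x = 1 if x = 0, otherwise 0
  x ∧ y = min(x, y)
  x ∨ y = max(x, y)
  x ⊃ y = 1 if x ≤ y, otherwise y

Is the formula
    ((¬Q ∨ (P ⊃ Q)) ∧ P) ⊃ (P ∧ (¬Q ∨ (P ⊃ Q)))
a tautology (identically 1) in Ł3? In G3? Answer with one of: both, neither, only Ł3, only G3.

In Ł3: every assignment gives 1 — tautology.
In G3: every assignment gives 1 — tautology.

both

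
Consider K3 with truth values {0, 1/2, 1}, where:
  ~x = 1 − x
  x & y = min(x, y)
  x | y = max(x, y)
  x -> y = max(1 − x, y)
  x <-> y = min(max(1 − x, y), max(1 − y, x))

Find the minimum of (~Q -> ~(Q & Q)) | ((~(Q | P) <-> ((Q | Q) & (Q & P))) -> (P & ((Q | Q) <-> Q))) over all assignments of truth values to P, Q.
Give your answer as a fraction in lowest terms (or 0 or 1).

1/2

Take P = 0, Q = 1/2:
~Q = ~1/2 = 1/2
Q & Q = 1/2 & 1/2 = 1/2
~(Q & Q) = ~1/2 = 1/2
~Q -> ~(Q & Q) = 1/2 -> 1/2 = 1/2
Q | P = 1/2 | 0 = 1/2
~(Q | P) = ~1/2 = 1/2
Q | Q = 1/2 | 1/2 = 1/2
Q & P = 1/2 & 0 = 0
(Q | Q) & (Q & P) = 1/2 & 0 = 0
~(Q | P) <-> ((Q | Q) & (Q & P)) = 1/2 <-> 0 = 1/2
Q | Q = 1/2 | 1/2 = 1/2
(Q | Q) <-> Q = 1/2 <-> 1/2 = 1/2
P & ((Q | Q) <-> Q) = 0 & 1/2 = 0
(~(Q | P) <-> ((Q | Q) & (Q & P))) -> (P & ((Q | Q) <-> Q)) = 1/2 -> 0 = 1/2
(~Q -> ~(Q & Q)) | ((~(Q | P) <-> ((Q | Q) & (Q & P))) -> (P & ((Q | Q) <-> Q))) = 1/2 | 1/2 = 1/2
No assignment yields a value below 1/2, so this is the minimum.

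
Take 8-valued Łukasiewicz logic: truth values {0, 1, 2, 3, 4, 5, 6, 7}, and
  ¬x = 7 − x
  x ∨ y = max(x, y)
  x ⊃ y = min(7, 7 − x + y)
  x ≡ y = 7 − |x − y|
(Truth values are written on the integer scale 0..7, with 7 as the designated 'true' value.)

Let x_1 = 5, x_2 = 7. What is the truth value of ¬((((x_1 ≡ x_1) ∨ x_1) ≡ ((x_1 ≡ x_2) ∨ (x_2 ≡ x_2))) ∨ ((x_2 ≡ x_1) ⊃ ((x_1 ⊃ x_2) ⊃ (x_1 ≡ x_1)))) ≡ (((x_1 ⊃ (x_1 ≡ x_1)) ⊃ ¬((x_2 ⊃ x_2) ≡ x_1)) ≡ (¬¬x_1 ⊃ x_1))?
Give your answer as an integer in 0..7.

x_1 ≡ x_1 = 5 ≡ 5 = 7
(x_1 ≡ x_1) ∨ x_1 = 7 ∨ 5 = 7
x_1 ≡ x_2 = 5 ≡ 7 = 5
x_2 ≡ x_2 = 7 ≡ 7 = 7
(x_1 ≡ x_2) ∨ (x_2 ≡ x_2) = 5 ∨ 7 = 7
((x_1 ≡ x_1) ∨ x_1) ≡ ((x_1 ≡ x_2) ∨ (x_2 ≡ x_2)) = 7 ≡ 7 = 7
x_2 ≡ x_1 = 7 ≡ 5 = 5
x_1 ⊃ x_2 = 5 ⊃ 7 = 7
x_1 ≡ x_1 = 5 ≡ 5 = 7
(x_1 ⊃ x_2) ⊃ (x_1 ≡ x_1) = 7 ⊃ 7 = 7
(x_2 ≡ x_1) ⊃ ((x_1 ⊃ x_2) ⊃ (x_1 ≡ x_1)) = 5 ⊃ 7 = 7
(((x_1 ≡ x_1) ∨ x_1) ≡ ((x_1 ≡ x_2) ∨ (x_2 ≡ x_2))) ∨ ((x_2 ≡ x_1) ⊃ ((x_1 ⊃ x_2) ⊃ (x_1 ≡ x_1))) = 7 ∨ 7 = 7
¬((((x_1 ≡ x_1) ∨ x_1) ≡ ((x_1 ≡ x_2) ∨ (x_2 ≡ x_2))) ∨ ((x_2 ≡ x_1) ⊃ ((x_1 ⊃ x_2) ⊃ (x_1 ≡ x_1)))) = ¬7 = 0
x_1 ≡ x_1 = 5 ≡ 5 = 7
x_1 ⊃ (x_1 ≡ x_1) = 5 ⊃ 7 = 7
x_2 ⊃ x_2 = 7 ⊃ 7 = 7
(x_2 ⊃ x_2) ≡ x_1 = 7 ≡ 5 = 5
¬((x_2 ⊃ x_2) ≡ x_1) = ¬5 = 2
(x_1 ⊃ (x_1 ≡ x_1)) ⊃ ¬((x_2 ⊃ x_2) ≡ x_1) = 7 ⊃ 2 = 2
¬x_1 = ¬5 = 2
¬¬x_1 = ¬2 = 5
¬¬x_1 ⊃ x_1 = 5 ⊃ 5 = 7
((x_1 ⊃ (x_1 ≡ x_1)) ⊃ ¬((x_2 ⊃ x_2) ≡ x_1)) ≡ (¬¬x_1 ⊃ x_1) = 2 ≡ 7 = 2
¬((((x_1 ≡ x_1) ∨ x_1) ≡ ((x_1 ≡ x_2) ∨ (x_2 ≡ x_2))) ∨ ((x_2 ≡ x_1) ⊃ ((x_1 ⊃ x_2) ⊃ (x_1 ≡ x_1)))) ≡ (((x_1 ⊃ (x_1 ≡ x_1)) ⊃ ¬((x_2 ⊃ x_2) ≡ x_1)) ≡ (¬¬x_1 ⊃ x_1)) = 0 ≡ 2 = 5

5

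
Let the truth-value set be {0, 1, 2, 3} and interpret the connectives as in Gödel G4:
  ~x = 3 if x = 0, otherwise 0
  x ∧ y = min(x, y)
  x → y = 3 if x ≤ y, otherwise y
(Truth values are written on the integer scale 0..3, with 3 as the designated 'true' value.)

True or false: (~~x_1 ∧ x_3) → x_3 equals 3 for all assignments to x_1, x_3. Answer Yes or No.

Yes

x_1 = 0, x_3 = 0 ↦ 3
x_1 = 0, x_3 = 1 ↦ 3
x_1 = 0, x_3 = 2 ↦ 3
x_1 = 0, x_3 = 3 ↦ 3
x_1 = 1, x_3 = 0 ↦ 3
x_1 = 1, x_3 = 1 ↦ 3
x_1 = 1, x_3 = 2 ↦ 3
x_1 = 1, x_3 = 3 ↦ 3
x_1 = 2, x_3 = 0 ↦ 3
x_1 = 2, x_3 = 1 ↦ 3
x_1 = 2, x_3 = 2 ↦ 3
x_1 = 2, x_3 = 3 ↦ 3
x_1 = 3, x_3 = 0 ↦ 3
x_1 = 3, x_3 = 1 ↦ 3
x_1 = 3, x_3 = 2 ↦ 3
x_1 = 3, x_3 = 3 ↦ 3
Every assignment gives a value ≥ 3.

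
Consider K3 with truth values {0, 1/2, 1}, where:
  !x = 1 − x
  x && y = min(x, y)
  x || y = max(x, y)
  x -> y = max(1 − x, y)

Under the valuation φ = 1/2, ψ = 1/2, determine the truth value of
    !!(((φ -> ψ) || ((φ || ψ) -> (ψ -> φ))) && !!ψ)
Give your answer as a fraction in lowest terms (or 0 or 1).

φ -> ψ = 1/2 -> 1/2 = 1/2
φ || ψ = 1/2 || 1/2 = 1/2
ψ -> φ = 1/2 -> 1/2 = 1/2
(φ || ψ) -> (ψ -> φ) = 1/2 -> 1/2 = 1/2
(φ -> ψ) || ((φ || ψ) -> (ψ -> φ)) = 1/2 || 1/2 = 1/2
!ψ = !1/2 = 1/2
!!ψ = !1/2 = 1/2
((φ -> ψ) || ((φ || ψ) -> (ψ -> φ))) && !!ψ = 1/2 && 1/2 = 1/2
!(((φ -> ψ) || ((φ || ψ) -> (ψ -> φ))) && !!ψ) = !1/2 = 1/2
!!(((φ -> ψ) || ((φ || ψ) -> (ψ -> φ))) && !!ψ) = !1/2 = 1/2

1/2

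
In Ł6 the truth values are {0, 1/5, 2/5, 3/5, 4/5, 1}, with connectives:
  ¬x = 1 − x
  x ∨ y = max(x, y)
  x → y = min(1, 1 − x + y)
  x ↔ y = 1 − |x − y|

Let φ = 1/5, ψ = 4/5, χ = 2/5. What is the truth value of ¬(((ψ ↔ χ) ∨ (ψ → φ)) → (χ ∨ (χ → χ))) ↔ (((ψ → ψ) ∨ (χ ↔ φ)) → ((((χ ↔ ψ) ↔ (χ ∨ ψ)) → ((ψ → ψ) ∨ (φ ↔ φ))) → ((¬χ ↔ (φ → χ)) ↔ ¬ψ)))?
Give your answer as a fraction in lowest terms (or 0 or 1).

ψ ↔ χ = 4/5 ↔ 2/5 = 3/5
ψ → φ = 4/5 → 1/5 = 2/5
(ψ ↔ χ) ∨ (ψ → φ) = 3/5 ∨ 2/5 = 3/5
χ → χ = 2/5 → 2/5 = 1
χ ∨ (χ → χ) = 2/5 ∨ 1 = 1
((ψ ↔ χ) ∨ (ψ → φ)) → (χ ∨ (χ → χ)) = 3/5 → 1 = 1
¬(((ψ ↔ χ) ∨ (ψ → φ)) → (χ ∨ (χ → χ))) = ¬1 = 0
ψ → ψ = 4/5 → 4/5 = 1
χ ↔ φ = 2/5 ↔ 1/5 = 4/5
(ψ → ψ) ∨ (χ ↔ φ) = 1 ∨ 4/5 = 1
χ ↔ ψ = 2/5 ↔ 4/5 = 3/5
χ ∨ ψ = 2/5 ∨ 4/5 = 4/5
(χ ↔ ψ) ↔ (χ ∨ ψ) = 3/5 ↔ 4/5 = 4/5
ψ → ψ = 4/5 → 4/5 = 1
φ ↔ φ = 1/5 ↔ 1/5 = 1
(ψ → ψ) ∨ (φ ↔ φ) = 1 ∨ 1 = 1
((χ ↔ ψ) ↔ (χ ∨ ψ)) → ((ψ → ψ) ∨ (φ ↔ φ)) = 4/5 → 1 = 1
¬χ = ¬2/5 = 3/5
φ → χ = 1/5 → 2/5 = 1
¬χ ↔ (φ → χ) = 3/5 ↔ 1 = 3/5
¬ψ = ¬4/5 = 1/5
(¬χ ↔ (φ → χ)) ↔ ¬ψ = 3/5 ↔ 1/5 = 3/5
(((χ ↔ ψ) ↔ (χ ∨ ψ)) → ((ψ → ψ) ∨ (φ ↔ φ))) → ((¬χ ↔ (φ → χ)) ↔ ¬ψ) = 1 → 3/5 = 3/5
((ψ → ψ) ∨ (χ ↔ φ)) → ((((χ ↔ ψ) ↔ (χ ∨ ψ)) → ((ψ → ψ) ∨ (φ ↔ φ))) → ((¬χ ↔ (φ → χ)) ↔ ¬ψ)) = 1 → 3/5 = 3/5
¬(((ψ ↔ χ) ∨ (ψ → φ)) → (χ ∨ (χ → χ))) ↔ (((ψ → ψ) ∨ (χ ↔ φ)) → ((((χ ↔ ψ) ↔ (χ ∨ ψ)) → ((ψ → ψ) ∨ (φ ↔ φ))) → ((¬χ ↔ (φ → χ)) ↔ ¬ψ))) = 0 ↔ 3/5 = 2/5

2/5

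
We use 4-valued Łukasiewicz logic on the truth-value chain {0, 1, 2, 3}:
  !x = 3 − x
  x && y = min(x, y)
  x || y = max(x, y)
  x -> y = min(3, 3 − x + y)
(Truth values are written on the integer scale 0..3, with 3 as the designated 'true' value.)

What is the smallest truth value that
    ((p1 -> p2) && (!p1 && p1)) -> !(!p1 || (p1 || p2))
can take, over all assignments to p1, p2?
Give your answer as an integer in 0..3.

Take p1 = 1, p2 = 3:
p1 -> p2 = 1 -> 3 = 3
!p1 = !1 = 2
!p1 && p1 = 2 && 1 = 1
(p1 -> p2) && (!p1 && p1) = 3 && 1 = 1
!p1 = !1 = 2
p1 || p2 = 1 || 3 = 3
!p1 || (p1 || p2) = 2 || 3 = 3
!(!p1 || (p1 || p2)) = !3 = 0
((p1 -> p2) && (!p1 && p1)) -> !(!p1 || (p1 || p2)) = 1 -> 0 = 2
No assignment yields a value below 2, so this is the minimum.

2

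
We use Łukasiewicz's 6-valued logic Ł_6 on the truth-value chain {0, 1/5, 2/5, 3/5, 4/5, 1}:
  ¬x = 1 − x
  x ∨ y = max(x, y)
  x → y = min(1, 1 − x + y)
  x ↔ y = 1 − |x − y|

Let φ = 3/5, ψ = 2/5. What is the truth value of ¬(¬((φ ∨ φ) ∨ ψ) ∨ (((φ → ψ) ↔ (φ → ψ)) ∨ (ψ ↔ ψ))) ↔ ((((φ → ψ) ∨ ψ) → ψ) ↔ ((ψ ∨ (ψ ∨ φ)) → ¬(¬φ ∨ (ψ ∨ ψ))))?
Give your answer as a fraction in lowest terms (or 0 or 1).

φ ∨ φ = 3/5 ∨ 3/5 = 3/5
(φ ∨ φ) ∨ ψ = 3/5 ∨ 2/5 = 3/5
¬((φ ∨ φ) ∨ ψ) = ¬3/5 = 2/5
φ → ψ = 3/5 → 2/5 = 4/5
φ → ψ = 3/5 → 2/5 = 4/5
(φ → ψ) ↔ (φ → ψ) = 4/5 ↔ 4/5 = 1
ψ ↔ ψ = 2/5 ↔ 2/5 = 1
((φ → ψ) ↔ (φ → ψ)) ∨ (ψ ↔ ψ) = 1 ∨ 1 = 1
¬((φ ∨ φ) ∨ ψ) ∨ (((φ → ψ) ↔ (φ → ψ)) ∨ (ψ ↔ ψ)) = 2/5 ∨ 1 = 1
¬(¬((φ ∨ φ) ∨ ψ) ∨ (((φ → ψ) ↔ (φ → ψ)) ∨ (ψ ↔ ψ))) = ¬1 = 0
φ → ψ = 3/5 → 2/5 = 4/5
(φ → ψ) ∨ ψ = 4/5 ∨ 2/5 = 4/5
((φ → ψ) ∨ ψ) → ψ = 4/5 → 2/5 = 3/5
ψ ∨ φ = 2/5 ∨ 3/5 = 3/5
ψ ∨ (ψ ∨ φ) = 2/5 ∨ 3/5 = 3/5
¬φ = ¬3/5 = 2/5
ψ ∨ ψ = 2/5 ∨ 2/5 = 2/5
¬φ ∨ (ψ ∨ ψ) = 2/5 ∨ 2/5 = 2/5
¬(¬φ ∨ (ψ ∨ ψ)) = ¬2/5 = 3/5
(ψ ∨ (ψ ∨ φ)) → ¬(¬φ ∨ (ψ ∨ ψ)) = 3/5 → 3/5 = 1
(((φ → ψ) ∨ ψ) → ψ) ↔ ((ψ ∨ (ψ ∨ φ)) → ¬(¬φ ∨ (ψ ∨ ψ))) = 3/5 ↔ 1 = 3/5
¬(¬((φ ∨ φ) ∨ ψ) ∨ (((φ → ψ) ↔ (φ → ψ)) ∨ (ψ ↔ ψ))) ↔ ((((φ → ψ) ∨ ψ) → ψ) ↔ ((ψ ∨ (ψ ∨ φ)) → ¬(¬φ ∨ (ψ ∨ ψ)))) = 0 ↔ 3/5 = 2/5

2/5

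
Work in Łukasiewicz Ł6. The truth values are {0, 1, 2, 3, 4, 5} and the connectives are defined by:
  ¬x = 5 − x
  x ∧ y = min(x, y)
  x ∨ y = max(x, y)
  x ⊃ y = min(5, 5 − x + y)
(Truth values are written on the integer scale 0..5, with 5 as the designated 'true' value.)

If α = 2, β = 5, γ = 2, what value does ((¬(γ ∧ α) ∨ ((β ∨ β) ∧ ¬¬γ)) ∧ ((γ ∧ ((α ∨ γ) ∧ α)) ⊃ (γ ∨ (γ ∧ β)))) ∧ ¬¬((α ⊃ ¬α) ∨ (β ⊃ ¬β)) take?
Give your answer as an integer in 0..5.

3

γ ∧ α = 2 ∧ 2 = 2
¬(γ ∧ α) = ¬2 = 3
β ∨ β = 5 ∨ 5 = 5
¬γ = ¬2 = 3
¬¬γ = ¬3 = 2
(β ∨ β) ∧ ¬¬γ = 5 ∧ 2 = 2
¬(γ ∧ α) ∨ ((β ∨ β) ∧ ¬¬γ) = 3 ∨ 2 = 3
α ∨ γ = 2 ∨ 2 = 2
(α ∨ γ) ∧ α = 2 ∧ 2 = 2
γ ∧ ((α ∨ γ) ∧ α) = 2 ∧ 2 = 2
γ ∧ β = 2 ∧ 5 = 2
γ ∨ (γ ∧ β) = 2 ∨ 2 = 2
(γ ∧ ((α ∨ γ) ∧ α)) ⊃ (γ ∨ (γ ∧ β)) = 2 ⊃ 2 = 5
(¬(γ ∧ α) ∨ ((β ∨ β) ∧ ¬¬γ)) ∧ ((γ ∧ ((α ∨ γ) ∧ α)) ⊃ (γ ∨ (γ ∧ β))) = 3 ∧ 5 = 3
¬α = ¬2 = 3
α ⊃ ¬α = 2 ⊃ 3 = 5
¬β = ¬5 = 0
β ⊃ ¬β = 5 ⊃ 0 = 0
(α ⊃ ¬α) ∨ (β ⊃ ¬β) = 5 ∨ 0 = 5
¬((α ⊃ ¬α) ∨ (β ⊃ ¬β)) = ¬5 = 0
¬¬((α ⊃ ¬α) ∨ (β ⊃ ¬β)) = ¬0 = 5
((¬(γ ∧ α) ∨ ((β ∨ β) ∧ ¬¬γ)) ∧ ((γ ∧ ((α ∨ γ) ∧ α)) ⊃ (γ ∨ (γ ∧ β)))) ∧ ¬¬((α ⊃ ¬α) ∨ (β ⊃ ¬β)) = 3 ∧ 5 = 3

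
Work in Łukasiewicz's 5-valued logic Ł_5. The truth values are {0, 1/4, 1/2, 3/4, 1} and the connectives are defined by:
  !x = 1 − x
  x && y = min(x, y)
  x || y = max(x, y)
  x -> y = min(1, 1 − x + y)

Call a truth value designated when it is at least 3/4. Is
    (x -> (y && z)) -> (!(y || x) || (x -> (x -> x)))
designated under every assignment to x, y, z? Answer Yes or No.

Yes

At x = 1/2, y = 1/4, z = 1/4, for instance:
y && z = 1/4 && 1/4 = 1/4
x -> (y && z) = 1/2 -> 1/4 = 3/4
y || x = 1/4 || 1/2 = 1/2
!(y || x) = !1/2 = 1/2
x -> x = 1/2 -> 1/2 = 1
x -> (x -> x) = 1/2 -> 1 = 1
!(y || x) || (x -> (x -> x)) = 1/2 || 1 = 1
(x -> (y && z)) -> (!(y || x) || (x -> (x -> x))) = 3/4 -> 1 = 1
and checking the remaining 124 assignments likewise gives ≥ 3/4 in every case.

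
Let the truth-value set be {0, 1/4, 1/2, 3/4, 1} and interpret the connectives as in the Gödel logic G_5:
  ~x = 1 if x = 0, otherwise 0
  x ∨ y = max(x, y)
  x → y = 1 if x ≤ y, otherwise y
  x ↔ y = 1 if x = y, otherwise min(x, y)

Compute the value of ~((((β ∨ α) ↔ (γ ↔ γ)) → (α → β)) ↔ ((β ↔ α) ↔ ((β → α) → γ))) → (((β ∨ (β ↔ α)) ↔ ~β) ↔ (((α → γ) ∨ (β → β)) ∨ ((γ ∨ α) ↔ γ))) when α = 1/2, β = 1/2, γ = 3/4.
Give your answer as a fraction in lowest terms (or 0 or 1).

β ∨ α = 1/2 ∨ 1/2 = 1/2
γ ↔ γ = 3/4 ↔ 3/4 = 1
(β ∨ α) ↔ (γ ↔ γ) = 1/2 ↔ 1 = 1/2
α → β = 1/2 → 1/2 = 1
((β ∨ α) ↔ (γ ↔ γ)) → (α → β) = 1/2 → 1 = 1
β ↔ α = 1/2 ↔ 1/2 = 1
β → α = 1/2 → 1/2 = 1
(β → α) → γ = 1 → 3/4 = 3/4
(β ↔ α) ↔ ((β → α) → γ) = 1 ↔ 3/4 = 3/4
(((β ∨ α) ↔ (γ ↔ γ)) → (α → β)) ↔ ((β ↔ α) ↔ ((β → α) → γ)) = 1 ↔ 3/4 = 3/4
~((((β ∨ α) ↔ (γ ↔ γ)) → (α → β)) ↔ ((β ↔ α) ↔ ((β → α) → γ))) = ~3/4 = 0
β ↔ α = 1/2 ↔ 1/2 = 1
β ∨ (β ↔ α) = 1/2 ∨ 1 = 1
~β = ~1/2 = 0
(β ∨ (β ↔ α)) ↔ ~β = 1 ↔ 0 = 0
α → γ = 1/2 → 3/4 = 1
β → β = 1/2 → 1/2 = 1
(α → γ) ∨ (β → β) = 1 ∨ 1 = 1
γ ∨ α = 3/4 ∨ 1/2 = 3/4
(γ ∨ α) ↔ γ = 3/4 ↔ 3/4 = 1
((α → γ) ∨ (β → β)) ∨ ((γ ∨ α) ↔ γ) = 1 ∨ 1 = 1
((β ∨ (β ↔ α)) ↔ ~β) ↔ (((α → γ) ∨ (β → β)) ∨ ((γ ∨ α) ↔ γ)) = 0 ↔ 1 = 0
~((((β ∨ α) ↔ (γ ↔ γ)) → (α → β)) ↔ ((β ↔ α) ↔ ((β → α) → γ))) → (((β ∨ (β ↔ α)) ↔ ~β) ↔ (((α → γ) ∨ (β → β)) ∨ ((γ ∨ α) ↔ γ))) = 0 → 0 = 1

1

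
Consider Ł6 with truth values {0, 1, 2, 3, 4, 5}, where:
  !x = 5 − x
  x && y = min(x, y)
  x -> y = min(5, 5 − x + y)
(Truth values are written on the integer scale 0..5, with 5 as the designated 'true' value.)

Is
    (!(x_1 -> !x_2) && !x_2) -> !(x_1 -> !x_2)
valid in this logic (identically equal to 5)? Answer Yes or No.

Yes

At x_1 = 5, x_2 = 1, for instance:
!x_2 = !1 = 4
x_1 -> !x_2 = 5 -> 4 = 4
!(x_1 -> !x_2) = !4 = 1
!x_2 = !1 = 4
!(x_1 -> !x_2) && !x_2 = 1 && 4 = 1
(!(x_1 -> !x_2) && !x_2) -> !(x_1 -> !x_2) = 1 -> 1 = 5
and checking the remaining 35 assignments likewise gives ≥ 5 in every case.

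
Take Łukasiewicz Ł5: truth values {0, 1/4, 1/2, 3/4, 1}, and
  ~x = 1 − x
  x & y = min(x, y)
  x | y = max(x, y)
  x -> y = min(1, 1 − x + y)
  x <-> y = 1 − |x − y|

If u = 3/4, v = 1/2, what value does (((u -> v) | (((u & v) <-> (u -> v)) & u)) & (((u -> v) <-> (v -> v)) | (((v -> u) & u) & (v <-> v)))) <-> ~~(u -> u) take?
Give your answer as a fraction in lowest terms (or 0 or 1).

u -> v = 3/4 -> 1/2 = 3/4
u & v = 3/4 & 1/2 = 1/2
u -> v = 3/4 -> 1/2 = 3/4
(u & v) <-> (u -> v) = 1/2 <-> 3/4 = 3/4
((u & v) <-> (u -> v)) & u = 3/4 & 3/4 = 3/4
(u -> v) | (((u & v) <-> (u -> v)) & u) = 3/4 | 3/4 = 3/4
u -> v = 3/4 -> 1/2 = 3/4
v -> v = 1/2 -> 1/2 = 1
(u -> v) <-> (v -> v) = 3/4 <-> 1 = 3/4
v -> u = 1/2 -> 3/4 = 1
(v -> u) & u = 1 & 3/4 = 3/4
v <-> v = 1/2 <-> 1/2 = 1
((v -> u) & u) & (v <-> v) = 3/4 & 1 = 3/4
((u -> v) <-> (v -> v)) | (((v -> u) & u) & (v <-> v)) = 3/4 | 3/4 = 3/4
((u -> v) | (((u & v) <-> (u -> v)) & u)) & (((u -> v) <-> (v -> v)) | (((v -> u) & u) & (v <-> v))) = 3/4 & 3/4 = 3/4
u -> u = 3/4 -> 3/4 = 1
~(u -> u) = ~1 = 0
~~(u -> u) = ~0 = 1
(((u -> v) | (((u & v) <-> (u -> v)) & u)) & (((u -> v) <-> (v -> v)) | (((v -> u) & u) & (v <-> v)))) <-> ~~(u -> u) = 3/4 <-> 1 = 3/4

3/4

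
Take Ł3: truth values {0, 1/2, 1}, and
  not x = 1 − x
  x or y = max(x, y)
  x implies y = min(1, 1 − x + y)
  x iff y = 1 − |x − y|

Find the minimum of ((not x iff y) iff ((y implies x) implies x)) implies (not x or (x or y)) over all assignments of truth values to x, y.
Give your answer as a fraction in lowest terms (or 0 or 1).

Take x = 1/2, y = 0:
not x = not 1/2 = 1/2
not x iff y = 1/2 iff 0 = 1/2
y implies x = 0 implies 1/2 = 1
(y implies x) implies x = 1 implies 1/2 = 1/2
(not x iff y) iff ((y implies x) implies x) = 1/2 iff 1/2 = 1
not x = not 1/2 = 1/2
x or y = 1/2 or 0 = 1/2
not x or (x or y) = 1/2 or 1/2 = 1/2
((not x iff y) iff ((y implies x) implies x)) implies (not x or (x or y)) = 1 implies 1/2 = 1/2
No assignment yields a value below 1/2, so this is the minimum.

1/2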